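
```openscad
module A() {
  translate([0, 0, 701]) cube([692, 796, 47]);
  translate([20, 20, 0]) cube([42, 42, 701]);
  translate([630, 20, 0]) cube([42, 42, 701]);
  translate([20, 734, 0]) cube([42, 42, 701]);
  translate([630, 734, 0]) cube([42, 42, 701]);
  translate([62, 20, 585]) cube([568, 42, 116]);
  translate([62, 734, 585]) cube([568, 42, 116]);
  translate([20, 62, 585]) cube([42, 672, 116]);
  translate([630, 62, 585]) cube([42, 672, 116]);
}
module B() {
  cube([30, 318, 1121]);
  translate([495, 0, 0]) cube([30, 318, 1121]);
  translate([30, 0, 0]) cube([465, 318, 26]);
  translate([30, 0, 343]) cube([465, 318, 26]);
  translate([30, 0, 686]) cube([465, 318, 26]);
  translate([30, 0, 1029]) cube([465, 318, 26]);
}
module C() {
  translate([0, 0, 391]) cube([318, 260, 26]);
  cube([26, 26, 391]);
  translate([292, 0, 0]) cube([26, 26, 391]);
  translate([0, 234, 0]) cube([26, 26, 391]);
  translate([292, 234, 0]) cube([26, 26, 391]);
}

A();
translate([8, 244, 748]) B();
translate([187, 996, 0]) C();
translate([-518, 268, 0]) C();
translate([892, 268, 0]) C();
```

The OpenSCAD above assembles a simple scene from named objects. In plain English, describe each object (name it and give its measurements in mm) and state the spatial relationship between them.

A is a rectangular dining table. The top is 692×796×47 mm with its upper surface at z = 748 mm. It stands on four 42×42 mm square legs, each inset 20 mm from the nearest pair of top edges, running from the floor to the underside of the top. Four apron rails, 42 mm thick and 116 mm tall, run between adjacent legs with their top edges flush with the underside of the top and their outer faces flush with the legs' outer faces.

B is an open bookshelf. Two side panels, each 30 mm thick, 318 mm deep and 1121 mm tall, stand 525 mm apart (outside-to-outside). Between them sit 4 shelves, each 26 mm thick and 318 mm deep, spanning the full gap between the sides. The bottom shelf rests on the floor (its underside at z = 0) and the clear gap between one shelf's top and the next shelf's underside is 317 mm.

C is a simple wooden stool: a rectangular seat 318 mm (x) by 260 mm (y), 26 mm thick, top face at z = 417 mm, on four square legs, each 26×26 mm in cross-section. The legs rest on z = 0, each flush with a corner of the seat.

The bookshelf is on top of the table. Three stools sit around the table at the +y, −x, +x sides.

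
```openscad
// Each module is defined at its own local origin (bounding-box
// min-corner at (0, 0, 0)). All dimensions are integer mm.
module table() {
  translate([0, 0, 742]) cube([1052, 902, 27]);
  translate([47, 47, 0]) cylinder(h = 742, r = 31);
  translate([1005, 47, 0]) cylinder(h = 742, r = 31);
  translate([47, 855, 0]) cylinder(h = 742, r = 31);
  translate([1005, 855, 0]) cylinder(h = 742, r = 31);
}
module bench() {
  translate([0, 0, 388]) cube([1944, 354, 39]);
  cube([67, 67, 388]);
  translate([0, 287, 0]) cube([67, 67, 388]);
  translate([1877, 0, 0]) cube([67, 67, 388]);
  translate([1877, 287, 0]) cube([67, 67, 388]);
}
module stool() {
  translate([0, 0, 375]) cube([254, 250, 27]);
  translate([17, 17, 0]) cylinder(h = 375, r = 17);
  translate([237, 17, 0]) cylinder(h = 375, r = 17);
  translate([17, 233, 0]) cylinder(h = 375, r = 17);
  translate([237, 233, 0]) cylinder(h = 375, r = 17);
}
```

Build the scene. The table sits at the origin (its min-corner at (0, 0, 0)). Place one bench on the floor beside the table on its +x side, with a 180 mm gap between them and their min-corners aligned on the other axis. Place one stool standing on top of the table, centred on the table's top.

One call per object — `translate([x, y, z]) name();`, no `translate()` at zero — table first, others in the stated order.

table();
translate([1232, 0, 0]) bench();
translate([399, 326, 769]) stool();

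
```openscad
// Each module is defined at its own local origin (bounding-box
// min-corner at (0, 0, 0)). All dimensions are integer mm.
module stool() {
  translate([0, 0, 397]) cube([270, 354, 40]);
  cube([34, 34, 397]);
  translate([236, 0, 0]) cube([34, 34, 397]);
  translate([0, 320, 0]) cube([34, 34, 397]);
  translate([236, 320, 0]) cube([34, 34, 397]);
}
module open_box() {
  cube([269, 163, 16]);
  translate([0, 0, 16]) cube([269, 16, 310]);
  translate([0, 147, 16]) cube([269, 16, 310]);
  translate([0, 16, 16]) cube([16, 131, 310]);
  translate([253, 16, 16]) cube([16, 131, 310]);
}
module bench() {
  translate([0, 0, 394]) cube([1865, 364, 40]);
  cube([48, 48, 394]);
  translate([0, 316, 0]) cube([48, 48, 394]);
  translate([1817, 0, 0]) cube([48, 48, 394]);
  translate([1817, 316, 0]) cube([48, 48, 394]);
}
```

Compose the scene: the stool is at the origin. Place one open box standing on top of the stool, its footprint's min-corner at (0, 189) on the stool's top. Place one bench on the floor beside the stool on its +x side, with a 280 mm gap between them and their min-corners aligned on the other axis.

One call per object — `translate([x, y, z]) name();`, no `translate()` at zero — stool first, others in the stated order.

stool();
translate([0, 189, 437]) open_box();
translate([550, 0, 0]) bench();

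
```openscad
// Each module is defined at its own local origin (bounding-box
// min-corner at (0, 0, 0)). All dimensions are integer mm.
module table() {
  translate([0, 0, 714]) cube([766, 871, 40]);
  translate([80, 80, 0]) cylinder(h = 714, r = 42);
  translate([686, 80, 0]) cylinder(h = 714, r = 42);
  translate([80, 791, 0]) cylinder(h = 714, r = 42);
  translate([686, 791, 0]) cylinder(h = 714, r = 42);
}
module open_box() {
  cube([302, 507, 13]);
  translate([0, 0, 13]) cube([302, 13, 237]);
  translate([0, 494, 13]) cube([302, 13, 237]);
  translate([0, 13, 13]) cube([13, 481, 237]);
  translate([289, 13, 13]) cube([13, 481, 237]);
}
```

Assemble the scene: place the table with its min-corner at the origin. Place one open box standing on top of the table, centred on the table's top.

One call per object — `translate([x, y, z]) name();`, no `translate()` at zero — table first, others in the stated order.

table();
translate([232, 182, 754]) open_box();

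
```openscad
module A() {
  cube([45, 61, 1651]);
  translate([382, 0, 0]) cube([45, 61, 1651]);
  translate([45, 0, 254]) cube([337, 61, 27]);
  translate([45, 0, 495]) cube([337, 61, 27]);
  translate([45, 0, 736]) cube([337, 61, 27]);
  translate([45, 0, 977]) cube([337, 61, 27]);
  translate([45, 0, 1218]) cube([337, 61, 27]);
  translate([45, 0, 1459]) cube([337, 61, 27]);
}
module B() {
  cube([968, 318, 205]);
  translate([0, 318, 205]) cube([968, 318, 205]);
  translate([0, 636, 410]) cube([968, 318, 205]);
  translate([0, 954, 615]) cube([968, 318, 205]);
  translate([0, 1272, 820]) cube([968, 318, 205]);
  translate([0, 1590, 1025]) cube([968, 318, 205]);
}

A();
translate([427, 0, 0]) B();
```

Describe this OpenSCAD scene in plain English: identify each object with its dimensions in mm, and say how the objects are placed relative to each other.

A is a wooden ladder with two side rails of 45×61 mm section and 1651 mm height, set 427 mm apart overall. Between them run 6 rectangular rungs (61 mm deep, 27 mm thick), front faces flush with the rails' −y face. The bottom of the first rung is 254 mm above the floor and each subsequent rung is 241 mm higher than the one below.

B is a run of 6 identical solid stair steps. Each tread is 968×318 mm and each step block is 205 mm high. Step 1 rests on the floor; step k is offset from step 1 by (k−1)×318 mm in y and (k−1)×205 mm in z.

The staircase is against the ladder's +x side, with their −y faces flush.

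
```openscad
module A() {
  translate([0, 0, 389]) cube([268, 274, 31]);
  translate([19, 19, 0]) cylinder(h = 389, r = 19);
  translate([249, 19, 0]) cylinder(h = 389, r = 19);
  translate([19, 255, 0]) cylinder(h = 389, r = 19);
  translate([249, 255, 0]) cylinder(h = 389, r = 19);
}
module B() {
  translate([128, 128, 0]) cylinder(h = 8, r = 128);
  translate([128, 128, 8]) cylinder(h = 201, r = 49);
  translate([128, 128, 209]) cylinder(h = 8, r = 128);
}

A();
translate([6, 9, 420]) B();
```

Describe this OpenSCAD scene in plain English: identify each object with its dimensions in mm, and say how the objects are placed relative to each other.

A is a four-legged stool. The seat is 268×274 mm, 31 mm thick, top at z = 420 mm. It stands on four round legs, each 38 mm in diameter, from z = 0 to the seat underside, each leg's axis is inset half a diameter from the nearest pair of seat edges (so the leg's bounding box is flush with the corner).

B is a spool: two coaxial disc flanges of radius 128 mm and thickness 8 mm, joined by a core cylinder of radius 49 mm and height 201 mm. The lower flange rests on z = 0 and the three cylinders share a vertical axis.

The spool is on top of the stool, centred.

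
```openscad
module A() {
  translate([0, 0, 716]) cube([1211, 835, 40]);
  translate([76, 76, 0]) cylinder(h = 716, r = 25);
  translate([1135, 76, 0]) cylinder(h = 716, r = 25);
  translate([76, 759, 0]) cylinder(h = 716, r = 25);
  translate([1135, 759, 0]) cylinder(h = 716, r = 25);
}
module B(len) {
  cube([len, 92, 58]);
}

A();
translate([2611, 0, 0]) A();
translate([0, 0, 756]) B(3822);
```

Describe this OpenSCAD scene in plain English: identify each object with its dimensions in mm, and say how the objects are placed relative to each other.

A is a rectangular dining table. The top is 1211×835×40 mm with its upper surface at z = 756 mm. It stands on four round legs of 50 mm diameter, each leg's bounding box inset 51 mm from the nearest pair of top edges, running from the floor to the underside of the top.

B is a rectangular beam 3822 mm long (x), 92 mm deep (y), 58 mm thick (z).

The beam spans the tops of two tables placed 1400 mm apart, resting at z = 756 mm.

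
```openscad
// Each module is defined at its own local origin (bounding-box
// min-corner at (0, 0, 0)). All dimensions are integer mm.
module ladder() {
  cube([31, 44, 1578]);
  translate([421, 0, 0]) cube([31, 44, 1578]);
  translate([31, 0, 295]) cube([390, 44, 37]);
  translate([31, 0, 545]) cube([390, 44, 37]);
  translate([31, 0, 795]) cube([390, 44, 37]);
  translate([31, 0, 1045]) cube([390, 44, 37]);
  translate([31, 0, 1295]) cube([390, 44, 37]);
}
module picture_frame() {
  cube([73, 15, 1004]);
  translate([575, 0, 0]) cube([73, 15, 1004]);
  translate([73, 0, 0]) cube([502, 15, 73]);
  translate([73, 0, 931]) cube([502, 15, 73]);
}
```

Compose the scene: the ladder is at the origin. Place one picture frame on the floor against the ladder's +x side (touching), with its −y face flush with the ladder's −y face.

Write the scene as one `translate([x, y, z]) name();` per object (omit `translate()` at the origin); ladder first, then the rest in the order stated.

ladder();
translate([452, 0, 0]) picture_frame();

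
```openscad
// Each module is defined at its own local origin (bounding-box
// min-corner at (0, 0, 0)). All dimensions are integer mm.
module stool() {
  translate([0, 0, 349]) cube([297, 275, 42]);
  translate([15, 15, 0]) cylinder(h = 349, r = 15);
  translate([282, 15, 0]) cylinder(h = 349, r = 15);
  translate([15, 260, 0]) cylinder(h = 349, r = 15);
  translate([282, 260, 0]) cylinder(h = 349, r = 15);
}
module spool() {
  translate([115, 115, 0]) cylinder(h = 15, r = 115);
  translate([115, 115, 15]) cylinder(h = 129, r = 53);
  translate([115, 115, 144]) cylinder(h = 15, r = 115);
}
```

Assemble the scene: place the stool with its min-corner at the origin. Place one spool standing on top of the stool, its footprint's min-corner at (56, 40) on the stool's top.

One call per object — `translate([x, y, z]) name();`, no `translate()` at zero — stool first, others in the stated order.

stool();
translate([56, 40, 391]) spool();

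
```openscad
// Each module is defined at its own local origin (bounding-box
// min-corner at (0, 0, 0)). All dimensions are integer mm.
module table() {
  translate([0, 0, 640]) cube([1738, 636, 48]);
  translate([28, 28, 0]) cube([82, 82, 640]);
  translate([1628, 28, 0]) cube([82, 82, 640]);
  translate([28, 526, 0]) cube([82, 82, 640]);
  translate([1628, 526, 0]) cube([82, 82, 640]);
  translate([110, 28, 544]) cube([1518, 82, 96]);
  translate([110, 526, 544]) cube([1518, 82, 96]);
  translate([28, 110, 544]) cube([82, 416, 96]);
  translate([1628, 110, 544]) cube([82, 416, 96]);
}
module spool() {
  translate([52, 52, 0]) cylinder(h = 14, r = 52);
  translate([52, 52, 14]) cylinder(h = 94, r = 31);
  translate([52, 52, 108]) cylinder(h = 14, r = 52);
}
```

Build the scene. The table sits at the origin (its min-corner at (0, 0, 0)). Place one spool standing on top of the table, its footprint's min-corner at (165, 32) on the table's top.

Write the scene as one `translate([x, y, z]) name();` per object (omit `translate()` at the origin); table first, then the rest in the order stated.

table();
translate([165, 32, 688]) spool();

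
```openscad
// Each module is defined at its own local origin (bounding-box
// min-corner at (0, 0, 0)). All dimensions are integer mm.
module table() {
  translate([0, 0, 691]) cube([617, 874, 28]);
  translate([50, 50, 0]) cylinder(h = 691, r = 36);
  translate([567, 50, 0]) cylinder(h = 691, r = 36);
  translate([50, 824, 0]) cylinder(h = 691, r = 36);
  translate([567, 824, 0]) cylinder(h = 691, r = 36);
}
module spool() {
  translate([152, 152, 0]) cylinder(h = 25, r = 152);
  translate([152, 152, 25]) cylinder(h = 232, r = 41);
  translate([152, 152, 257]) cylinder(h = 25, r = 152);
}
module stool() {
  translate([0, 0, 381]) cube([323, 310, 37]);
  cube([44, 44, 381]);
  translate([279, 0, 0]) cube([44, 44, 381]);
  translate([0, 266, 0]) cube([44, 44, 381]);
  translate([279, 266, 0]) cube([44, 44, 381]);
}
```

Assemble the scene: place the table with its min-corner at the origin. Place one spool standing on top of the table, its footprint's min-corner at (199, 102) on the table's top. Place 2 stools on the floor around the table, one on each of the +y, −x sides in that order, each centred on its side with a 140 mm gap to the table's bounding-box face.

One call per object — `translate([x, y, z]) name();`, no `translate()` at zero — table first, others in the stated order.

table();
translate([199, 102, 719]) spool();
translate([147, 1014, 0]) stool();
translate([-463, 282, 0]) stool();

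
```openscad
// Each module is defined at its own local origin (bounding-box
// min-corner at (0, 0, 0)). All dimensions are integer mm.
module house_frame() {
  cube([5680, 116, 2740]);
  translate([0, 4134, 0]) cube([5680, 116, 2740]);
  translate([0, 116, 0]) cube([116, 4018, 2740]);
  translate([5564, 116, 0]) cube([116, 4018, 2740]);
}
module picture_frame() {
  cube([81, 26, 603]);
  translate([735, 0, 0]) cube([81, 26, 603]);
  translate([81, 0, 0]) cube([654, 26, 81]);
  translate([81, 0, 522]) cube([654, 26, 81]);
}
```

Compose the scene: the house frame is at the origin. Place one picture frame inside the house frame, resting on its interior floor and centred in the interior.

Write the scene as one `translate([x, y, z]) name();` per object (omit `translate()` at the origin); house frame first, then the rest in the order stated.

house_frame();
translate([2432, 2112, 0]) picture_frame();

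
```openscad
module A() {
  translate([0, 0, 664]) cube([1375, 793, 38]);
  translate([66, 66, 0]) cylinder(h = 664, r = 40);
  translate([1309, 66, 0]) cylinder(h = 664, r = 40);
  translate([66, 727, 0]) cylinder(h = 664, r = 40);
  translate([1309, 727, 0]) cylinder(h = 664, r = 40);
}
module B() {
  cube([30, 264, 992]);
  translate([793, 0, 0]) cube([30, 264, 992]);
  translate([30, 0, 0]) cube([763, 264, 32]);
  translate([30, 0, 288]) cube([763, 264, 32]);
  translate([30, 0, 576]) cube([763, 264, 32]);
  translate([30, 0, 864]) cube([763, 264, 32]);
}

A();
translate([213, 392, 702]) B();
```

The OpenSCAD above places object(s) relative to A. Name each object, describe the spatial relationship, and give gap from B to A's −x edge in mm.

The bookshelf's min-x is at 213; the table's min-x is 0; gap = 213 mm.

A is a table. B is a bookshelf. The bookshelf is on top of the table. The gap from the bookshelf to the table's −x edge is 213 mm.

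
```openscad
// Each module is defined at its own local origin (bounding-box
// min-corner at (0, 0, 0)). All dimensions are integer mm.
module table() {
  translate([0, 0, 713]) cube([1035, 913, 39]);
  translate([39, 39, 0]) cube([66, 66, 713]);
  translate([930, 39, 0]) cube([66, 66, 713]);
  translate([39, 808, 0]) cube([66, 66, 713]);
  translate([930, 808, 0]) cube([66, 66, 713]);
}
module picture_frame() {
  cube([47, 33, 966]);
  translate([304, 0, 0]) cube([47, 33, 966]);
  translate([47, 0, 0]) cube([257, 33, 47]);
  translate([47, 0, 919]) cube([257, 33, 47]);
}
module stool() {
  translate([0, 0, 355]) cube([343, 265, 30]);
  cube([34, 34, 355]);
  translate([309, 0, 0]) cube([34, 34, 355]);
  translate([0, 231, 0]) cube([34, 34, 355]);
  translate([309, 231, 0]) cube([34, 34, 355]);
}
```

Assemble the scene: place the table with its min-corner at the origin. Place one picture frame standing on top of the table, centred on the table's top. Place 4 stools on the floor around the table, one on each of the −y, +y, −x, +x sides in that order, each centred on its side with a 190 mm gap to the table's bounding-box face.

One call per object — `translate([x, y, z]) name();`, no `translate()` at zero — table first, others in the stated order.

table();
translate([342, 440, 752]) picture_frame();
translate([346, -455, 0]) stool();
translate([346, 1103, 0]) stool();
translate([-533, 324, 0]) stool();
translate([1225, 324, 0]) stool();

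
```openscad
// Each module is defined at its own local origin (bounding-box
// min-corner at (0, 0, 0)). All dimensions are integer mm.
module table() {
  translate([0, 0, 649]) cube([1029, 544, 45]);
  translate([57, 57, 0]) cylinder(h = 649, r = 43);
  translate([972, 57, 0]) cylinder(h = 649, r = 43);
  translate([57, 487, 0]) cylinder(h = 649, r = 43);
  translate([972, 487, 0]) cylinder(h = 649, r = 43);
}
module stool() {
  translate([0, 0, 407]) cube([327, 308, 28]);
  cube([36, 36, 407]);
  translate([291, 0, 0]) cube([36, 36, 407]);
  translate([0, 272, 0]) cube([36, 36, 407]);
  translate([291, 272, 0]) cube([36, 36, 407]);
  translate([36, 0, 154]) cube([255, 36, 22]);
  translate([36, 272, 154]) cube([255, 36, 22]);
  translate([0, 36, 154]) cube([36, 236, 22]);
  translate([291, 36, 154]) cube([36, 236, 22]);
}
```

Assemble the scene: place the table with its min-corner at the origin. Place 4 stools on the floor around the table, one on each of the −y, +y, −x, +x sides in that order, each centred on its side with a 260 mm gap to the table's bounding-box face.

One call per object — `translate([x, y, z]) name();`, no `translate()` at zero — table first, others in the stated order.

table();
translate([351, -568, 0]) stool();
translate([351, 804, 0]) stool();
translate([-587, 118, 0]) stool();
translate([1289, 118, 0]) stool();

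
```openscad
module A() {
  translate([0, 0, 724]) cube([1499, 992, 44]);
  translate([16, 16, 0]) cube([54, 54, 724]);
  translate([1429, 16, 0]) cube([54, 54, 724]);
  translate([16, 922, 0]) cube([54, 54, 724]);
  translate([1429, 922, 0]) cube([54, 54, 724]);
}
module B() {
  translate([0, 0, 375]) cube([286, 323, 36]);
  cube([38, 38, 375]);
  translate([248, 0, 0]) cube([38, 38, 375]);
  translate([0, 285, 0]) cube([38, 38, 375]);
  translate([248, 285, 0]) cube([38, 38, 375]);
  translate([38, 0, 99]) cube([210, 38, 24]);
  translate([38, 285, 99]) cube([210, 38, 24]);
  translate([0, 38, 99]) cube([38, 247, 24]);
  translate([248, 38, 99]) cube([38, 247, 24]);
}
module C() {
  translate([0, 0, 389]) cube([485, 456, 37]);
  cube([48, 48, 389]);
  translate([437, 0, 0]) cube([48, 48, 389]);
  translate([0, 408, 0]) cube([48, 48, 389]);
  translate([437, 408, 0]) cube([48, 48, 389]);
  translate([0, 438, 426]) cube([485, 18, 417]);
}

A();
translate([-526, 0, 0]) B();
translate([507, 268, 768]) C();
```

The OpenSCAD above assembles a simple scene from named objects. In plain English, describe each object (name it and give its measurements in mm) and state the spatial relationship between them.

A is a table: top 1499 mm (x) × 992 mm (y), 44 mm thick, upper face at z = 768 mm, on four 54×54 mm square legs, each inset 16 mm from the nearest pair of top edges, running from z = 0 to the bottom of the top.

B is a four-legged stool. The seat is a 286×323×36 mm slab whose top surface is at z = 411 mm; four square legs, each 38×38 mm in cross-section, run from the floor (z = 0) to the underside of the seat, each flush with a corner of the seat. Four stretchers, 38 mm wide and 24 mm tall, connect adjacent legs with their undersides at z = 99 mm, each running between the inner faces of the legs it joins and aligned with the legs' outer faces on the other axis.

C is a chair: 485×456 mm seat, 37 mm thick, top at z = 426 mm, on four 48 mm square corner legs flush with the seat edges. A 18 mm thick backrest slab spans the full seat width, extending 417 mm above the seat top, its back face flush with the seat's +y edge.

The stool is on the floor beside the table on its −x side. The chair is on top of the table, centred.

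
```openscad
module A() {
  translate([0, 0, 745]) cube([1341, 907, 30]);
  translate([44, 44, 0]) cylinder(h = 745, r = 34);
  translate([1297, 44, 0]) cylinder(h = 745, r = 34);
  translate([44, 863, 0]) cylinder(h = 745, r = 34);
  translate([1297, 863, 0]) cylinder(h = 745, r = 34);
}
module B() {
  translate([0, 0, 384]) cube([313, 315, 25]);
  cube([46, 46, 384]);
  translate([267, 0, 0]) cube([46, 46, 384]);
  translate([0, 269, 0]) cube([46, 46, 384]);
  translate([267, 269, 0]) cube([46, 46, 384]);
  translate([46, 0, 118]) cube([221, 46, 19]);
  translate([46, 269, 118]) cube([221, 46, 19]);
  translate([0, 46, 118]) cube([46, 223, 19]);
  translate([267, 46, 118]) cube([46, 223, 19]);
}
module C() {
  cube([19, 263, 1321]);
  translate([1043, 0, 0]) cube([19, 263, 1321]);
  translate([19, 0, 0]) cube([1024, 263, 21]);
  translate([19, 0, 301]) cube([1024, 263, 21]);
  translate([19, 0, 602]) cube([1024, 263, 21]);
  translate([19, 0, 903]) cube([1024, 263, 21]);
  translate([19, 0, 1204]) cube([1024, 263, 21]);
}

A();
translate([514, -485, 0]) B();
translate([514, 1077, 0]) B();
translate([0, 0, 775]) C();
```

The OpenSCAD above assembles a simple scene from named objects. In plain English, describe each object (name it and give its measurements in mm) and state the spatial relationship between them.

A is a rectangular dining table. The top is 1341×907×30 mm with its upper surface at z = 775 mm. It stands on four round legs of 68 mm diameter, each leg's bounding box inset 10 mm from the nearest pair of top edges, running from the floor to the underside of the top.

B is a simple wooden stool: a rectangular seat 313 mm (x) by 315 mm (y), 25 mm thick, top face at z = 409 mm, on four square legs, each 46×46 mm in cross-section. The legs rest on z = 0, each flush with a corner of the seat. Four stretchers, 46 mm wide and 19 mm tall, connect adjacent legs with their undersides at z = 118 mm, each running between the inner faces of the legs it joins and aligned with the legs' outer faces on the other axis.

C is an open bookshelf. Two side panels, each 19 mm thick, 263 mm deep and 1321 mm tall, stand 1062 mm apart (outside-to-outside). Between them sit 5 shelves, each 21 mm thick and 263 mm deep, spanning the full gap between the sides. The bottom shelf rests on the floor (its underside at z = 0) and the clear gap between one shelf's top and the next shelf's underside is 280 mm.

Two stools sit around the table at the −y, +y sides. The bookshelf is on top of the table.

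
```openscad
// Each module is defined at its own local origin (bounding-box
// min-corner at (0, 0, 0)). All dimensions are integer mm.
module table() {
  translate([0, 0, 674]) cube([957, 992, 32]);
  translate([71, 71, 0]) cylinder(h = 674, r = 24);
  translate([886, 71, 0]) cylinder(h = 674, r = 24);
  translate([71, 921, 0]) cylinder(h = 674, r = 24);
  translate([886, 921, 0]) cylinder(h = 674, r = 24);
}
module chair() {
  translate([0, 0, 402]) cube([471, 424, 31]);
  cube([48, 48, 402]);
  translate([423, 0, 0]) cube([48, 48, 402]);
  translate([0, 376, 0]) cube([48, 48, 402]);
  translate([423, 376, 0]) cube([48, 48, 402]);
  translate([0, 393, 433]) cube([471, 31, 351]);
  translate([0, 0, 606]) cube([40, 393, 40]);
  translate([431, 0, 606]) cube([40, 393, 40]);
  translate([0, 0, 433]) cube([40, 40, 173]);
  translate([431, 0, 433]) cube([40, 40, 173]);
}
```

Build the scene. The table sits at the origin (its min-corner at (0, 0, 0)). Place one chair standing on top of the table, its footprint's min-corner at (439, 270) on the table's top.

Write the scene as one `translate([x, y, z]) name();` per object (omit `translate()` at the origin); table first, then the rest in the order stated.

table();
translate([439, 270, 706]) chair();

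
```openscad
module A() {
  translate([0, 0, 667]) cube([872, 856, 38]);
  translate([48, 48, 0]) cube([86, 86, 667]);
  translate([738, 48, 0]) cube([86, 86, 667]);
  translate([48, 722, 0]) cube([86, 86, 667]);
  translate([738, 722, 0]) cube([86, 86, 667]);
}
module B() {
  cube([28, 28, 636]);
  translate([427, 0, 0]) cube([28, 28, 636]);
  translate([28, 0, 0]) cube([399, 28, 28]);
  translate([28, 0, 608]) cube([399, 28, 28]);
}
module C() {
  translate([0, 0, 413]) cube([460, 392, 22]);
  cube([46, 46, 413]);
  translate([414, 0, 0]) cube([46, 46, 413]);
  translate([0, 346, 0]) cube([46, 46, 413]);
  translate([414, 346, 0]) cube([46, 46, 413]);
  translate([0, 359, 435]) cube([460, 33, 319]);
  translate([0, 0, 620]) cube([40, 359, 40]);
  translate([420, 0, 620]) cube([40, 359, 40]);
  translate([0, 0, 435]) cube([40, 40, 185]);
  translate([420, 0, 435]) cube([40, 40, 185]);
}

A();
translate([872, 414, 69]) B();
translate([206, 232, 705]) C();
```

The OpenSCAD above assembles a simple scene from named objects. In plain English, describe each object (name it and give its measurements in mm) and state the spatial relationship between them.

A is a table with a 872×856 mm rectangular top, 38 mm thick, top surface at z = 705 mm, supported by four 86×86 mm square legs, each inset 48 mm from the nearest pair of top edges, running from the floor.

B is a picture frame with a 399×580 mm rectangular opening (x by z) and a uniform 28 mm border on every side. Frame depth is 28 mm along y. It is built from two vertical stiles running the full outside height and two horizontal rails spanning the gap between the stiles.

C is a chair: 460×392 mm seat, 22 mm thick, top at z = 435 mm, on four 46 mm square corner legs flush with the seat edges. A 33 mm thick backrest slab spans the full seat width, extending 319 mm above the seat top, its back face flush with the seat's +y edge. Two armrests of 40×40 mm section run along each side from the seat's front edge to the front of the backrest, top faces 225 mm above the seat top and outer faces flush with the seat's x-edges; a 40×40 mm post under the front of each armrest stands on the seat at the front corner.

The picture frame is beside the table with their tops flush at z = 705. The chair is on top of the table, centred.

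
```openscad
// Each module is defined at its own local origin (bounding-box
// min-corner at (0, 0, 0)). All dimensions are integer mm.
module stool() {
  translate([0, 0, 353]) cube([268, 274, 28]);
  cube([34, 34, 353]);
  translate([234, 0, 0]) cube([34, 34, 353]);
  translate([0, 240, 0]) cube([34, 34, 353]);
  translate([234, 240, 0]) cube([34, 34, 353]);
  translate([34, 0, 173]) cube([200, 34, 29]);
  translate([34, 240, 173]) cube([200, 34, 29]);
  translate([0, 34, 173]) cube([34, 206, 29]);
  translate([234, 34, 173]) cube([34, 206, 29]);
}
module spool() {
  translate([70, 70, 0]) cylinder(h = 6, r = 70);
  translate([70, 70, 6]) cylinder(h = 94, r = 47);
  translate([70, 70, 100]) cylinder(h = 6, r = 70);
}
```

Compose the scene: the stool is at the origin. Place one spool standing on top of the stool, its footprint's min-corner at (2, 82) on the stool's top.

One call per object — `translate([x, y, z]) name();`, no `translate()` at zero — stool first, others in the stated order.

stool();
translate([2, 82, 381]) spool();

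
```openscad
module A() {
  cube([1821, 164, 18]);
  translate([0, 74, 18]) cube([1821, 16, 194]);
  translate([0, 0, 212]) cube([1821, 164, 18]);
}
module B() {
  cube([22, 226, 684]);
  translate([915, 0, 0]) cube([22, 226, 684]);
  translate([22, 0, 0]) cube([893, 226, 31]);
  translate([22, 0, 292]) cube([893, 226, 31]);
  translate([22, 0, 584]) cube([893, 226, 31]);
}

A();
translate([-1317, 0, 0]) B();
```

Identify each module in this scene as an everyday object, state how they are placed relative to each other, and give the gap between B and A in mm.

The bookshelf's nearest face is 380 mm from the I-beam's −x face.

A is an I-beam. B is a bookshelf. The bookshelf is on the floor beside the I-beam on its −x side. The gap between the bookshelf and the I-beam is 380 mm.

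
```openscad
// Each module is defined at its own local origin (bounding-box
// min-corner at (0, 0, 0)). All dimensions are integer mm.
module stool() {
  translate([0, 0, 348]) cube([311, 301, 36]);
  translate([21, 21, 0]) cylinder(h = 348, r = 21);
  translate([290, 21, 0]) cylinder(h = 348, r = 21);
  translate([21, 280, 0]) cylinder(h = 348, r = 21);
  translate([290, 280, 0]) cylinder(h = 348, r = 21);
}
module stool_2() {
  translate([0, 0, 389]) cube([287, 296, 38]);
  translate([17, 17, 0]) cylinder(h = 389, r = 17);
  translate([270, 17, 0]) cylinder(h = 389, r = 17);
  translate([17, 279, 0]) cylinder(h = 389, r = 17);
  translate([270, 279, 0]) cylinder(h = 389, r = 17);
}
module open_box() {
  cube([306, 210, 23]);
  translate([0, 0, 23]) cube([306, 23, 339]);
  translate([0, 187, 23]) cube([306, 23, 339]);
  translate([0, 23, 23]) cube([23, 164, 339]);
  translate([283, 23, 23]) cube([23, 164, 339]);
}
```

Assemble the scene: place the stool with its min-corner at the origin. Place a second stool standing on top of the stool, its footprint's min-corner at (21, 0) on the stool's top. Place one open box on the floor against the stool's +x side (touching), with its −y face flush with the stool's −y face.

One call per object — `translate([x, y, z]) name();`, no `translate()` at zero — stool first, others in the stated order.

stool();
translate([21, 0, 384]) stool_2();
translate([311, 0, 0]) open_box();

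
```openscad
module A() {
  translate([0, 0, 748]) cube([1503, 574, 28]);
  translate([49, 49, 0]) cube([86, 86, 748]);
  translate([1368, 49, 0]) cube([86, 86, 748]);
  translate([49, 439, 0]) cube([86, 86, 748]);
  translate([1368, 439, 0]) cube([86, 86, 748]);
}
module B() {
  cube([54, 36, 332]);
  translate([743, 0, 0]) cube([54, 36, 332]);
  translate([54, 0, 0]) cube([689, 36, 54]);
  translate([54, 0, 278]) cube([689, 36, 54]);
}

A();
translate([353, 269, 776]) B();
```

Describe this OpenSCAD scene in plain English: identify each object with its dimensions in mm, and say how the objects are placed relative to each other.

A is a table: top 1503 mm (x) × 574 mm (y), 28 mm thick, upper face at z = 776 mm, on four 86×86 mm square legs, each inset 49 mm from the nearest pair of top edges, running from z = 0 to the bottom of the top.

B is a rectangular picture frame lying in the x–z plane (depth along y). The opening is 689 mm wide (x) by 224 mm tall (z), surrounded by a border 54 mm wide on all four sides. The frame is 36 mm deep and is made of two full-height vertical stiles with two horizontal rails fitted between them.

The picture frame is on top of the table, centred.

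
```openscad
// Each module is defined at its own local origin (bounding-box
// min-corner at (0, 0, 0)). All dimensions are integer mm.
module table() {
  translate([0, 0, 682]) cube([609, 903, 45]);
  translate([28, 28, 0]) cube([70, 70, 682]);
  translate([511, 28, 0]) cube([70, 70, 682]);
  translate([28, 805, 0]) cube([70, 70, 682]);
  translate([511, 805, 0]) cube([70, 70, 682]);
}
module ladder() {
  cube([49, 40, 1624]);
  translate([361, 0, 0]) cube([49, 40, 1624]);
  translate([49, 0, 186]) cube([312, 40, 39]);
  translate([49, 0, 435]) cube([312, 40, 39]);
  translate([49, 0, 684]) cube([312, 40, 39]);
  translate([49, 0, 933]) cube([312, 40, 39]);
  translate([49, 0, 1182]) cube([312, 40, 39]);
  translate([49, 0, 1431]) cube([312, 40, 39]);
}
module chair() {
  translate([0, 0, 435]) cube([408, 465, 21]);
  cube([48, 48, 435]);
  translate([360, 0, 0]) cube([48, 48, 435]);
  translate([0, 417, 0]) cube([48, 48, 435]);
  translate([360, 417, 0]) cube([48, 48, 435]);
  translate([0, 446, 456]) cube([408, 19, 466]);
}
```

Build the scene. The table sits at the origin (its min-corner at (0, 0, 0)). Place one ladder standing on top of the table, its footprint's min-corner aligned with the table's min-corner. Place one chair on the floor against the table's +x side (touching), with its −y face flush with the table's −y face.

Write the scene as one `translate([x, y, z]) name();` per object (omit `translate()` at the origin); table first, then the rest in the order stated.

table();
translate([0, 0, 727]) ladder();
translate([609, 0, 0]) chair();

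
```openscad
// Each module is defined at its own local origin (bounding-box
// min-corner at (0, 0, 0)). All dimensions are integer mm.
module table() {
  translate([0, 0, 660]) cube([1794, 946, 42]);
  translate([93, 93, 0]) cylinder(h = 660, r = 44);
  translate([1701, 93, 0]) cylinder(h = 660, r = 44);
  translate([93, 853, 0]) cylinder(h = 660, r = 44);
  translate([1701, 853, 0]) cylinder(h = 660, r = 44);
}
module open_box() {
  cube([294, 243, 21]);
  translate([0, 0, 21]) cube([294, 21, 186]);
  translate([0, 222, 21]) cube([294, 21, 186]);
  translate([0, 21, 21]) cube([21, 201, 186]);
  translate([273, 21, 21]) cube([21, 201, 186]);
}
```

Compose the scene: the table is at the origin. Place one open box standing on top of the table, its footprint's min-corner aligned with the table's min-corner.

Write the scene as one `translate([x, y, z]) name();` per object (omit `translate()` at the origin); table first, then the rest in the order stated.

table();
translate([0, 0, 702]) open_box();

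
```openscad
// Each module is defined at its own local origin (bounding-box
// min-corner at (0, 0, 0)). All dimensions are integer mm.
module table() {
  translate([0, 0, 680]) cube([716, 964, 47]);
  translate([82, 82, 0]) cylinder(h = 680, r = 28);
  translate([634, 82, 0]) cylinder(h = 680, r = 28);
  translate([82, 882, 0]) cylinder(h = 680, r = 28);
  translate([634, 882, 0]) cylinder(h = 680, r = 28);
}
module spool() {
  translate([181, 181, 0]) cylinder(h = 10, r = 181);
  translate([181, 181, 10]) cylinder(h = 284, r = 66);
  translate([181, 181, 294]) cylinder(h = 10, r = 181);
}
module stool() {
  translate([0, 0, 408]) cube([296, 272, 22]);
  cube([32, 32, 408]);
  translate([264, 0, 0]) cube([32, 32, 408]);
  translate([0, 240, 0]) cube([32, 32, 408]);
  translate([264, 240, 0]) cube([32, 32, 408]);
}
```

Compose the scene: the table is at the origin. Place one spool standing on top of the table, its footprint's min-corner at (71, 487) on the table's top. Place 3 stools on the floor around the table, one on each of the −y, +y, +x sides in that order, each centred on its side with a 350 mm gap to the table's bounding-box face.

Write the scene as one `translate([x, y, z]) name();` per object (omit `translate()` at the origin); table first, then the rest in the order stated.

table();
translate([71, 487, 727]) spool();
translate([210, -622, 0]) stool();
translate([210, 1314, 0]) stool();
translate([1066, 346, 0]) stool();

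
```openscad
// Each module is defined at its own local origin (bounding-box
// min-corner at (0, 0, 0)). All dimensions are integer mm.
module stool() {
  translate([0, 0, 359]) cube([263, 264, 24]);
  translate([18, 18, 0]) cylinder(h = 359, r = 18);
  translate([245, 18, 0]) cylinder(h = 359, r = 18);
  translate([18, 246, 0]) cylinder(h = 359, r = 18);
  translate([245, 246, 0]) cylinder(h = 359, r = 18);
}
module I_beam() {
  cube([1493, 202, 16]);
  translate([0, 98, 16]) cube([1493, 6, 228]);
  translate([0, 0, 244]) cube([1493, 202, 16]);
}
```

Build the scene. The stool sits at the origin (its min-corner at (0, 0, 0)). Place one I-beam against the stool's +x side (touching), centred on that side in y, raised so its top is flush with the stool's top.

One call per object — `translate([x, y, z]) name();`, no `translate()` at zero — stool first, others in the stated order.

stool();
translate([263, 31, 123]) I_beam();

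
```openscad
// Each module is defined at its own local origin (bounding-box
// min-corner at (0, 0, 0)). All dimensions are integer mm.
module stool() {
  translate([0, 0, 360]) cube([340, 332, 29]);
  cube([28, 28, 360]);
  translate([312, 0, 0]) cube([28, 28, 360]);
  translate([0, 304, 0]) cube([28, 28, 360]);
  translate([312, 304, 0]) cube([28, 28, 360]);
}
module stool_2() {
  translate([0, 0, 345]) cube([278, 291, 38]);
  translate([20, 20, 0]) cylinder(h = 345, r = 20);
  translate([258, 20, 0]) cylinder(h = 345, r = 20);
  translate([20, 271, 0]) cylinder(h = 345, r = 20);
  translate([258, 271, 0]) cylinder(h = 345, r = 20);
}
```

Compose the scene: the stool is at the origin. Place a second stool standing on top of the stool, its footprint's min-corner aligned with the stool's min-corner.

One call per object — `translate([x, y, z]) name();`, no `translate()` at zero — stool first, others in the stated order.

stool();
translate([0, 0, 389]) stool_2();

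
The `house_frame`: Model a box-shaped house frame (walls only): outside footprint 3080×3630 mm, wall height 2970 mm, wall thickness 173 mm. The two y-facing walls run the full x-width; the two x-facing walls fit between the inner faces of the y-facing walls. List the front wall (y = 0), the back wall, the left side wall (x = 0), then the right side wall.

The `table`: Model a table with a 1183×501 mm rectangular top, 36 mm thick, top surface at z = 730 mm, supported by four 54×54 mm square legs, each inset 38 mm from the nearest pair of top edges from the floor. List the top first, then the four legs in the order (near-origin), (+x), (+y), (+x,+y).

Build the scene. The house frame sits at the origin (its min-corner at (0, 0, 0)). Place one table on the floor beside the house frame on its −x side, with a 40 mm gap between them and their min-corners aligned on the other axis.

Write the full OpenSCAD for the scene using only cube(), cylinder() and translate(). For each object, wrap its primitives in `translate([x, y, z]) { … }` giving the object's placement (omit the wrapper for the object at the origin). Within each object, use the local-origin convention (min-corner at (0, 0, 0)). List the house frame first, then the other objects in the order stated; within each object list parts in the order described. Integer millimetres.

cube([3080, 173, 2970]);
translate([0, 3457, 0]) cube([3080, 173, 2970]);
translate([0, 173, 0]) cube([173, 3284, 2970]);
translate([2907, 173, 0]) cube([173, 3284, 2970]);
translate([-1223, 0, 0]) {
  translate([0, 0, 694]) cube([1183, 501, 36]);
  translate([38, 38, 0]) cube([54, 54, 694]);
  translate([1091, 38, 0]) cube([54, 54, 694]);
  translate([38, 409, 0]) cube([54, 54, 694]);
  translate([1091, 409, 0]) cube([54, 54, 694]);
}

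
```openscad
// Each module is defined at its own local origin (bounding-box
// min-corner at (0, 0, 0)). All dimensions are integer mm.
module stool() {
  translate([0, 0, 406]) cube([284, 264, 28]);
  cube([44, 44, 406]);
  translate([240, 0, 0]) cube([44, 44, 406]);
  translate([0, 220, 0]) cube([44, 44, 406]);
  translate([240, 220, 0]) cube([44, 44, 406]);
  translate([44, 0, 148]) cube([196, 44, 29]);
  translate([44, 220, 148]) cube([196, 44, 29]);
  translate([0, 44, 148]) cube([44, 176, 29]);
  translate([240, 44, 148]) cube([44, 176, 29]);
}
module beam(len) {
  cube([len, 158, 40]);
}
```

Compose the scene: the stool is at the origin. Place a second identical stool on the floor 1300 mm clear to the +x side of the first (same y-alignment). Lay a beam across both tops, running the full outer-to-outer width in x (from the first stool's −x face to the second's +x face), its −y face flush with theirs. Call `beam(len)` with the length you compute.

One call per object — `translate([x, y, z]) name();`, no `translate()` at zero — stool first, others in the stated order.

stool();
translate([1584, 0, 0]) stool();
translate([0, 0, 434]) beam(1868);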